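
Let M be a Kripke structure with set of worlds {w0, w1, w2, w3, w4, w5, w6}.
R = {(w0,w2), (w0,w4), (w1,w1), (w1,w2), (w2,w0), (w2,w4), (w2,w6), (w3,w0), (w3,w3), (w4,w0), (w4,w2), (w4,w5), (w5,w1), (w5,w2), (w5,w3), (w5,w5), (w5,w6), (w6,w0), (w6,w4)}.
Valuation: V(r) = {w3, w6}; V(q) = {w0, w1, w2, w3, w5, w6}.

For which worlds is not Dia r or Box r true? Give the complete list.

Let φ = not Dia r or Box r. Evaluate φ at each world:
  w0 (successors {w2, w4}): φ is true.
  w1 (successors {w1, w2}): φ is true.
  w2 (successors {w0, w4, w6}): φ is false.
  w3 (successors {w0, w3}): φ is false.
  w4 (successors {w0, w2, w5}): φ is true.
  w5 (successors {w1, w2, w3, w5, w6}): φ is false.
  w6 (successors {w0, w4}): φ is true.
For instance, at w0:
  At w0: not Dia r is true, Box r is false, so not Dia r or Box r is true.
    At w0: Dia r is false, so not Dia r is true.
      At w0: Dia r requires r at some successor in {w2, w4}.
        At w2: r is false.
        At w4: r is false.
      So Dia r is false at w0.
    At w0: Box r requires r at every successor {w2, w4}.
      r fails at w2, so Box r is false at w0.
Satisfying worlds: {w0, w1, w4, w6}

w0, w1, w4, w6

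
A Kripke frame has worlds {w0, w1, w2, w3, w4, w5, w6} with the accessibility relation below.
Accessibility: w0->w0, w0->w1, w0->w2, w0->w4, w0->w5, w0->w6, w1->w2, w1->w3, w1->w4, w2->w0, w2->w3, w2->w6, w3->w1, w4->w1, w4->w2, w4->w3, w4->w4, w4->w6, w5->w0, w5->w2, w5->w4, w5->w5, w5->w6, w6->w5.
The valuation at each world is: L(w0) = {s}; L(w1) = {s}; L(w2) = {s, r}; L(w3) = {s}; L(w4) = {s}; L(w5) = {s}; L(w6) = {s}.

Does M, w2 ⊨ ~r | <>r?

At w2: ~r is false, <>r is false, so ~r | <>r is false.
  At w2: <>r requires r at some successor in {w0, w3, w6}.
    At w0: r is false.
    At w3: r is false.
    At w6: r is false.
  So <>r is false at w2.

No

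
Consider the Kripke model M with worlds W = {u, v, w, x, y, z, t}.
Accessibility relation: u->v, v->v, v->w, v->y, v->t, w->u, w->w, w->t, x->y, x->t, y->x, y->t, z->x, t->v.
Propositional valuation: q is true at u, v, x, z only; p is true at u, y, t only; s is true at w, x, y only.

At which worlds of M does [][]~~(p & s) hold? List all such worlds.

none

Let φ = [][]~~(p & s). Evaluate φ at each world:
  u (successors {v}): φ is false.
  v (successors {v, w, y, t}): φ is false.
  w (successors {u, w, t}): φ is false.
  x (successors {y, t}): φ is false.
  y (successors {x, t}): φ is false.
  z (successors {x}): φ is false.
  t (successors {v}): φ is false.
For instance, at x:
  At x: [][]~~(p & s) requires []~~(p & s) at every successor {y, t}.
    []~~(p & s) fails at y, so [][]~~(p & s) is false at x.
      At y: []~~(p & s) requires ~~(p & s) at every successor {x, t}.
        ~~(p & s) fails at x, so []~~(p & s) is false at y.
Satisfying worlds: none.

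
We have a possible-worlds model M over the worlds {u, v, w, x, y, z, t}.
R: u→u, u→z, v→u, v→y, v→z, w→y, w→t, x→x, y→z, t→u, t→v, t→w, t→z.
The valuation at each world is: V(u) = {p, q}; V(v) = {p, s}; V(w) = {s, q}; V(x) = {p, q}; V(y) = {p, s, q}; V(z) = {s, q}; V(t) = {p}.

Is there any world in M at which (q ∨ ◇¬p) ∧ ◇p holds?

Yes

Let φ = (q ∨ ◇¬p) ∧ ◇p. Evaluate φ at each world:
  u (successors {u, z}): φ is true.
  v (successors {u, y, z}): φ is true.
  w (successors {y, t}): φ is true.
  x (successors {x}): φ is true.
  y (successors {z}): φ is false.
  z (successors ∅): φ is false.
  t (successors {u, v, w, z}): φ is true.
Detail at u (witness):
  At u: q ∨ ◇¬p is true, ◇p is true, so (q ∨ ◇¬p) ∧ ◇p is true.
    At u: q is true, ◇¬p is true, so q ∨ ◇¬p is true.
      At u: ◇¬p requires ¬p at some successor in {u, z}.
        ¬p holds at z, so ◇¬p is true at u.
    At u: ◇p requires p at some successor in {u, z}.
      p holds at u, so ◇p is true at u.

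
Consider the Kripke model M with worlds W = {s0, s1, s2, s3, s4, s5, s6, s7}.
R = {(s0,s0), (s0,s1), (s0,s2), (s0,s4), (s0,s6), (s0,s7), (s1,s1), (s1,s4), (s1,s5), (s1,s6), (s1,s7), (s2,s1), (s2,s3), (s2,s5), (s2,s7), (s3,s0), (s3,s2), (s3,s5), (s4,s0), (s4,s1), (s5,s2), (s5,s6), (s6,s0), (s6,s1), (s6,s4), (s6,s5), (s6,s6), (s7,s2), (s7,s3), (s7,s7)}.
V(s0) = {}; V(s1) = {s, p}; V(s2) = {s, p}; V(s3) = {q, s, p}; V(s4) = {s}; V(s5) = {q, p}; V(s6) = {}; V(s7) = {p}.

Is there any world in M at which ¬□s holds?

Let φ = ¬□s. Evaluate φ at each world:
  s0 (successors {s0, s1, s2, s4, s6, s7}): φ is true.
  s1 (successors {s1, s4, s5, s6, s7}): φ is true.
  s2 (successors {s1, s3, s5, s7}): φ is true.
  s3 (successors {s0, s2, s5}): φ is true.
  s4 (successors {s0, s1}): φ is true.
  s5 (successors {s2, s6}): φ is true.
  s6 (successors {s0, s1, s4, s5, s6}): φ is true.
  s7 (successors {s2, s3, s7}): φ is true.
Detail at s0 (witness):
  At s0: □s is false, so ¬□s is true.
    At s0: □s requires s at every successor {s0, s1, s2, s4, s6, s7}.
      s fails at s0, so □s is false at s0.

Yes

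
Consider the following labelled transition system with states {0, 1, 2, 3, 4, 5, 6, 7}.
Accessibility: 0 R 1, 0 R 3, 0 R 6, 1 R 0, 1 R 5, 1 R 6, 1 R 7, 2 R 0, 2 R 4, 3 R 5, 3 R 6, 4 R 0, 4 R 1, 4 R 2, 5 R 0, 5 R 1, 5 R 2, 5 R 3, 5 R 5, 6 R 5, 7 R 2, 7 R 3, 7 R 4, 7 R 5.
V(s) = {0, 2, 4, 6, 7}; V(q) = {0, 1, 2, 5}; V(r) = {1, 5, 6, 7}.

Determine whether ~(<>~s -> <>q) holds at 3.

No

Recall that <>ψ holds at a world iff ψ holds at some accessible world.
At 3: <>~s -> <>q is true, so ~(<>~s -> <>q) is false.
  At 3: <>~s is true, <>q is true, so <>~s -> <>q is true.
    At 3: <>~s requires ~s at some successor in {5, 6}.
      ~s holds at 5, so <>~s is true at 3.
    At 3: <>q requires q at some successor in {5, 6}.
      q holds at 5, so <>q is true at 3.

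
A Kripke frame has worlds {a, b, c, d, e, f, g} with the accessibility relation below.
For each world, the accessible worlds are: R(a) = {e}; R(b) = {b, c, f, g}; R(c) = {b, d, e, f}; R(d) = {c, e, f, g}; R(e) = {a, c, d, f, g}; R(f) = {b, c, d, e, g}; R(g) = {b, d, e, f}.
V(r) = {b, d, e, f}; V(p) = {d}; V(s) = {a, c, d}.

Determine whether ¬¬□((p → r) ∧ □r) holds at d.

At d: ¬□((p → r) ∧ □r) is true, so ¬¬□((p → r) ∧ □r) is false.
  At d: □((p → r) ∧ □r) is false, so ¬□((p → r) ∧ □r) is true.
    At d: □((p → r) ∧ □r) requires (p → r) ∧ □r at every successor {c, e, f, g}.
      (p → r) ∧ □r fails at e, so □((p → r) ∧ □r) is false at d.

No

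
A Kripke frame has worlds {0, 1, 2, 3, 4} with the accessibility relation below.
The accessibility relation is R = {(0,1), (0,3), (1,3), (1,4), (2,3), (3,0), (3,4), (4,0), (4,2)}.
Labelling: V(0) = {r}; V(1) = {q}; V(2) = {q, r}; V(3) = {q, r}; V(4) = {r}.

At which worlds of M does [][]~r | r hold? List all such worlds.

Let φ = [][]~r | r. Evaluate φ at each world:
  0 (successors {1, 3}): φ is true.
  1 (successors {3, 4}): φ is false.
  2 (successors {3}): φ is true.
  3 (successors {0, 4}): φ is true.
  4 (successors {0, 2}): φ is true.
For instance, at 2:
  At 2: [][]~r is false, r is true, so [][]~r | r is true.
    At 2: [][]~r requires []~r at every successor {3}.
      []~r fails at 3, so [][]~r is false at 2.
Satisfying worlds: {0, 2, 3, 4}

0, 2, 3, 4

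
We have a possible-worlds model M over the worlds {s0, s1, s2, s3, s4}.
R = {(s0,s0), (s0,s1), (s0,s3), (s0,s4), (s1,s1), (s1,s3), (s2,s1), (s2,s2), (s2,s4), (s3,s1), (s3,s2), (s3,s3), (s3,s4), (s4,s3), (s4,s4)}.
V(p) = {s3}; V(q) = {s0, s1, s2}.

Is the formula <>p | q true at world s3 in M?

At s3: <>p is true, q is false, so <>p | q is true.
  At s3: <>p requires p at some successor in {s1, s2, s3, s4}.
    p holds at s3, so <>p is true at s3.

Yes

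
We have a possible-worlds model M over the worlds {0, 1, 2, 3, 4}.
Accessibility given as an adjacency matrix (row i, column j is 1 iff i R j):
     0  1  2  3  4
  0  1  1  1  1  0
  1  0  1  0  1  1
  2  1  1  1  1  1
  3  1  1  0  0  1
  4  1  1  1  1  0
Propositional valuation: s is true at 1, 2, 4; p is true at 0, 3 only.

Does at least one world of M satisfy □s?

No

Let φ = □s. Evaluate φ at each world:
  0 (successors {0, 1, 2, 3}): φ is false.
  1 (successors {1, 3, 4}): φ is false.
  2 (successors {0, 1, 2, 3, 4}): φ is false.
  3 (successors {0, 1, 4}): φ is false.
  4 (successors {0, 1, 2, 3}): φ is false.
For instance, at 3:
  At 3: □s requires s at every successor {0, 1, 4}.
    s fails at 0, so □s is false at 3.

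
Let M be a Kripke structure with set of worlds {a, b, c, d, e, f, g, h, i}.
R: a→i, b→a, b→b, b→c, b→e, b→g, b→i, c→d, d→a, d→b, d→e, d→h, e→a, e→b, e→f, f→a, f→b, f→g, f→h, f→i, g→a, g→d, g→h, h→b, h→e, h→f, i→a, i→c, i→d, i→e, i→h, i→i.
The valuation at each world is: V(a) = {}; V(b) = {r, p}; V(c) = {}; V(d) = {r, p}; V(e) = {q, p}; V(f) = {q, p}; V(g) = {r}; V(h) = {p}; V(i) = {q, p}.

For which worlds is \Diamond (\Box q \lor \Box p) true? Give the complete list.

Let φ = \Diamond (\Box q \lor \Box p). Evaluate φ at each world:
  a (successors {i}): φ is false.
  b (successors {a, b, c, e, g, i}): φ is true.
  c (successors {d}): φ is false.
  d (successors {a, b, e, h}): φ is true.
  e (successors {a, b, f}): φ is true.
  f (successors {a, b, g, h, i}): φ is true.
  g (successors {a, d, h}): φ is true.
  h (successors {b, e, f}): φ is false.
  i (successors {a, c, d, e, h, i}): φ is true.
For instance, at h:
  At h: \Diamond (\Box q \lor \Box p) requires \Box q \lor \Box p at some successor in {b, e, f}.
    At b: \Box q \lor \Box p is false.
    At e: \Box q \lor \Box p is false.
    At f: \Box q \lor \Box p is false.
  So \Diamond (\Box q \lor \Box p) is false at h.
Satisfying worlds: {b, d, e, f, g, i}

b, d, e, f, g, i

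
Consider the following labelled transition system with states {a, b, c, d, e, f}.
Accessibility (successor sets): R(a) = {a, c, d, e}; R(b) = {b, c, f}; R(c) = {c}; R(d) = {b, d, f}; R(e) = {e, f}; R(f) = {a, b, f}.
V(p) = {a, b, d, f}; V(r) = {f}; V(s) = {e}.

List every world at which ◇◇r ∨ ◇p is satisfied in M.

a, b, d, e, f

Let φ = ◇◇r ∨ ◇p. Evaluate φ at each world:
  a (successors {a, c, d, e}): φ is true.
  b (successors {b, c, f}): φ is true.
  c (successors {c}): φ is false.
  d (successors {b, d, f}): φ is true.
  e (successors {e, f}): φ is true.
  f (successors {a, b, f}): φ is true.
For instance, at e:
  At e: ◇◇r is true, ◇p is true, so ◇◇r ∨ ◇p is true.
    At e: ◇◇r requires ◇r at some successor in {e, f}.
      ◇r holds at e, so ◇◇r is true at e.
    At e: ◇p requires p at some successor in {e, f}.
      p holds at f, so ◇p is true at e.
Satisfying worlds: {a, b, d, e, f}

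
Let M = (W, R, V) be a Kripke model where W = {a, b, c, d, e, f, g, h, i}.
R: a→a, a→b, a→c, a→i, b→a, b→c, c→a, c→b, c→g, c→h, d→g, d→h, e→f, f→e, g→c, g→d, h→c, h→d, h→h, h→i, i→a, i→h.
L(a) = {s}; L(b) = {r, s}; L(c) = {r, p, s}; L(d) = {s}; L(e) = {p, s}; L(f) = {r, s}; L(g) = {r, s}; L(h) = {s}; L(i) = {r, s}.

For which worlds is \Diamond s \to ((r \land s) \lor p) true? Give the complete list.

Let φ = \Diamond s \to ((r \land s) \lor p). Evaluate φ at each world:
  a (successors {a, b, c, i}): φ is false.
  b (successors {a, c}): φ is true.
  c (successors {a, b, g, h}): φ is true.
  d (successors {g, h}): φ is false.
  e (successors {f}): φ is true.
  f (successors {e}): φ is true.
  g (successors {c, d}): φ is true.
  h (successors {c, d, h, i}): φ is false.
  i (successors {a, h}): φ is true.
For instance, at b:
  At b: \Diamond s is true, (r \land s) \lor p is true, so \Diamond s \to ((r \land s) \lor p) is true.
    At b: \Diamond s requires s at some successor in {a, c}.
      s holds at a, so \Diamond s is true at b.
Satisfying worlds: {b, c, e, f, g, i}

b, c, e, f, g, i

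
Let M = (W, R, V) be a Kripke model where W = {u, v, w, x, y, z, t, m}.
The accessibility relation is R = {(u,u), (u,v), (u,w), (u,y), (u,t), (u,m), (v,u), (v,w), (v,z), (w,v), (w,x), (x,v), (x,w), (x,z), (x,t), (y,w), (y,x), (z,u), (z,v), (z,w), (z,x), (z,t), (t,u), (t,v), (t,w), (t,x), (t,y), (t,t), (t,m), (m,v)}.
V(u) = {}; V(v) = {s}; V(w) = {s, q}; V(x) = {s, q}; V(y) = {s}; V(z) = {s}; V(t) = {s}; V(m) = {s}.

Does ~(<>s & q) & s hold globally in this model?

No

Let φ = ~(<>s & q) & s. Evaluate φ at each world:
  u (successors {u, v, w, y, t, m}): φ is false.
  v (successors {u, w, z}): φ is true.
  w (successors {v, x}): φ is false.
  x (successors {v, w, z, t}): φ is false.
  y (successors {w, x}): φ is true.
  z (successors {u, v, w, x, t}): φ is true.
  t (successors {u, v, w, x, y, t, m}): φ is true.
  m (successors {v}): φ is true.
Detail at u (counterexample):
  At u: ~(<>s & q) is true, s is false, so ~(<>s & q) & s is false.
    At u: <>s & q is false, so ~(<>s & q) is true.
      At u: <>s is true, q is false, so <>s & q is false.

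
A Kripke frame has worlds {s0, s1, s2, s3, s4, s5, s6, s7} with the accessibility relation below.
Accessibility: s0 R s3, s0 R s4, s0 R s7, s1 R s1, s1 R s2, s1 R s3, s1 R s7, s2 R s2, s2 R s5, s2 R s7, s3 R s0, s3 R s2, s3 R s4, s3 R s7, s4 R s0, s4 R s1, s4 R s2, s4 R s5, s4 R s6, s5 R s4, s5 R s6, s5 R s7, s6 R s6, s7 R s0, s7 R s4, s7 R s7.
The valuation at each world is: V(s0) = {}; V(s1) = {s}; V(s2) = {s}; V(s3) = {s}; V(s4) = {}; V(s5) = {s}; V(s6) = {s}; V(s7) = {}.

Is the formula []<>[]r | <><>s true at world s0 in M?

Recall that []ψ holds at a world iff ψ holds at every accessible world, and <>ψ holds iff ψ holds at some accessible world.
At s0: []<>[]r is false, <><>s is true, so []<>[]r | <><>s is true.
  At s0: []<>[]r requires <>[]r at every successor {s3, s4, s7}.
    <>[]r fails at s3, so []<>[]r is false at s0.
      At s3: <>[]r requires []r at some successor in {s0, s2, s4, s7}.
        At s0: []r is false.
        At s2: []r is false.
        At s4: []r is false.
        At s7: []r is false.
      So <>[]r is false at s3.
  At s0: <><>s requires <>s at some successor in {s3, s4, s7}.
    <>s holds at s3, so <><>s is true at s0.
      At s3: <>s requires s at some successor in {s0, s2, s4, s7}.
        s holds at s2, so <>s is true at s3.

Yes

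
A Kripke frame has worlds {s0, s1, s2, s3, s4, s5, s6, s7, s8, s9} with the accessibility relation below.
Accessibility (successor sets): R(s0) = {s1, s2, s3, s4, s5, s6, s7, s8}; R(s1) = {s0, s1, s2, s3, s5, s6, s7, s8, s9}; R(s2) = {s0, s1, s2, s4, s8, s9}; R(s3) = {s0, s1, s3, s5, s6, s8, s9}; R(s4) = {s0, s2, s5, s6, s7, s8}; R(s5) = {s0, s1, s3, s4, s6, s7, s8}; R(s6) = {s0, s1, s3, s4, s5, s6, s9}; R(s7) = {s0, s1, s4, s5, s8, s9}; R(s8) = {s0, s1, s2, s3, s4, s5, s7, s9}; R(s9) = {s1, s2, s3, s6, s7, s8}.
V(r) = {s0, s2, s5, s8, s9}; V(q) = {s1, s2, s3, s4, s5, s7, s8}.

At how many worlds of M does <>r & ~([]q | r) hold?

5

Let φ = <>r & ~([]q | r). Evaluate φ at each world:
  s0 (successors {s1, s2, s3, s4, s5, s6, s7, s8}): φ is false.
  s1 (successors {s0, s1, s2, s3, s5, s6, s7, s8, s9}): φ is true.
  s2 (successors {s0, s1, s2, s4, s8, s9}): φ is false.
  s3 (successors {s0, s1, s3, s5, s6, s8, s9}): φ is true.
  s4 (successors {s0, s2, s5, s6, s7, s8}): φ is true.
  s5 (successors {s0, s1, s3, s4, s6, s7, s8}): φ is false.
  s6 (successors {s0, s1, s3, s4, s5, s6, s9}): φ is true.
  s7 (successors {s0, s1, s4, s5, s8, s9}): φ is true.
  s8 (successors {s0, s1, s2, s3, s4, s5, s7, s9}): φ is false.
  s9 (successors {s1, s2, s3, s6, s7, s8}): φ is false.
For instance, at s2:
  At s2: <>r is true, ~([]q | r) is false, so <>r & ~([]q | r) is false.
    At s2: <>r requires r at some successor in {s0, s1, s2, s4, s8, s9}.
      r holds at s0, so <>r is true at s2.
    At s2: []q | r is true, so ~([]q | r) is false.
      At s2: []q is false, r is true, so []q | r is true.
Satisfying worlds: {s1, s3, s4, s6, s7}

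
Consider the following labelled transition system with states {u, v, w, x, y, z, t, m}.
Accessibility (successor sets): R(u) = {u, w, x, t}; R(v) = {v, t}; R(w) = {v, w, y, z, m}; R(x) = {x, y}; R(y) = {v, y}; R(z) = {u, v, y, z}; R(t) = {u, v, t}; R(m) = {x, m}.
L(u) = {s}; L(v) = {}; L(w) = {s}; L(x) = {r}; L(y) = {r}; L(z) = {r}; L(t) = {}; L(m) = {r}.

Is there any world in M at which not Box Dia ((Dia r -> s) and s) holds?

Recall that Box ψ holds at a world iff ψ holds at every accessible world, and Dia ψ holds iff ψ holds at some accessible world.
Let φ = not Box Dia ((Dia r -> s) and s). Evaluate φ at each world:
  u (successors {u, w, x, t}): φ is true.
  v (successors {v, t}): φ is true.
  w (successors {v, w, y, z, m}): φ is true.
  x (successors {x, y}): φ is true.
  y (successors {v, y}): φ is true.
  z (successors {u, v, y, z}): φ is true.
  t (successors {u, v, t}): φ is true.
  m (successors {x, m}): φ is true.
Detail at u (witness):
  At u: Box Dia ((Dia r -> s) and s) is false, so not Box Dia ((Dia r -> s) and s) is true.
    At u: Box Dia ((Dia r -> s) and s) requires Dia ((Dia r -> s) and s) at every successor {u, w, x, t}.
      Dia ((Dia r -> s) and s) fails at x, so Box Dia ((Dia r -> s) and s) is false at u.

Yes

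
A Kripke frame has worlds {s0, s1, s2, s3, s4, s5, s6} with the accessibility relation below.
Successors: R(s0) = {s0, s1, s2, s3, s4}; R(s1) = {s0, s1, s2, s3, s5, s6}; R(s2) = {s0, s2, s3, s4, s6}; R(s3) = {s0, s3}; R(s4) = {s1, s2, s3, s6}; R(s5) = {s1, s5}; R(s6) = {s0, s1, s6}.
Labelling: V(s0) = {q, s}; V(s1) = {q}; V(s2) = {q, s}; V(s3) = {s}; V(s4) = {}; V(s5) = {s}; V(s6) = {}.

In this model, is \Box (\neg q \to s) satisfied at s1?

No

Recall that \Box ψ holds at a world iff ψ holds at every accessible world, and \Diamond ψ holds iff ψ holds at some accessible world.
At s1: \Box (\neg q \to s) requires \neg q \to s at every successor {s0, s1, s2, s3, s5, s6}.
  \neg q \to s fails at s6, so \Box (\neg q \to s) is false at s1.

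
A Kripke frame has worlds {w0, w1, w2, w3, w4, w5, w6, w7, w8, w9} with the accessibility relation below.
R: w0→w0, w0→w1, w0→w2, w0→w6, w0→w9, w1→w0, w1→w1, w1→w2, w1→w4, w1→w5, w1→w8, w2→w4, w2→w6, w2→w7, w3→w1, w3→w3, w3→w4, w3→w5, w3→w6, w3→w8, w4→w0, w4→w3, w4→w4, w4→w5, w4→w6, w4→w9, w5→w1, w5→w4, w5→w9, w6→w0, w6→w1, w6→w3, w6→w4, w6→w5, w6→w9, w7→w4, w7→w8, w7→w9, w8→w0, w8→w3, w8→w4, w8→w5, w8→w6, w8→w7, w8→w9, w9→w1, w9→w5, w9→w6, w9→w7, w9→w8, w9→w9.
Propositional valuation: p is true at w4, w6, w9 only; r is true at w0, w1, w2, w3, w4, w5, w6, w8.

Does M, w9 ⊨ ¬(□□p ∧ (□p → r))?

Yes

At w9: □□p ∧ (□p → r) is false, so ¬(□□p ∧ (□p → r)) is true.
  At w9: □□p is false, □p → r is true, so □□p ∧ (□p → r) is false.
    At w9: □□p requires □p at every successor {w1, w5, w6, w7, w8, w9}.
      □p fails at w1, so □□p is false at w9.
    At w9: □p is false, r is false, so □p → r is true.
      At w9: □p requires p at every successor {w1, w5, w6, w7, w8, w9}.
        p fails at w1, so □p is false at w9.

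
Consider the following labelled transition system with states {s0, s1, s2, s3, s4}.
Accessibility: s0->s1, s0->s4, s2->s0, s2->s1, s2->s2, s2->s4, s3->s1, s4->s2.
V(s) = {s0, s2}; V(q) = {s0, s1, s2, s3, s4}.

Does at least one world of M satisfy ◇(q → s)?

Recall that ◇ψ holds at a world iff ψ holds at some accessible world.
Let φ = ◇(q → s). Evaluate φ at each world:
  s0 (successors {s1, s4}): φ is false.
  s1 (successors ∅): φ is false.
  s2 (successors {s0, s1, s2, s4}): φ is true.
  s3 (successors {s1}): φ is false.
  s4 (successors {s2}): φ is true.
Detail at s2 (witness):
  At s2: ◇(q → s) requires q → s at some successor in {s0, s1, s2, s4}.
    q → s holds at s0, so ◇(q → s) is true at s2.

Yes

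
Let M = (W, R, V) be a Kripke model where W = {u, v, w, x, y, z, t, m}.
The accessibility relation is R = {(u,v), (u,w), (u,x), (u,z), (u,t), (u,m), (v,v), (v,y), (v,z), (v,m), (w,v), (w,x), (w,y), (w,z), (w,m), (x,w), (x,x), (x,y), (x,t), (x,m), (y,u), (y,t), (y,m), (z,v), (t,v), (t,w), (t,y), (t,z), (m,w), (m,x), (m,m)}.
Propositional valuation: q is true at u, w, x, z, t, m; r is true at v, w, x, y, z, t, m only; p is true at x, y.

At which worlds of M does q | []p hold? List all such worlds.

Recall that []ψ holds at a world iff ψ holds at every accessible world, and <>ψ holds iff ψ holds at some accessible world.
Let φ = q | []p. Evaluate φ at each world:
  u (successors {v, w, x, z, t, m}): φ is true.
  v (successors {v, y, z, m}): φ is false.
  w (successors {v, x, y, z, m}): φ is true.
  x (successors {w, x, y, t, m}): φ is true.
  y (successors {u, t, m}): φ is false.
  z (successors {v}): φ is true.
  t (successors {v, w, y, z}): φ is true.
  m (successors {w, x, m}): φ is true.
For instance, at z:
  At z: q is true, []p is false, so q | []p is true.
    At z: []p requires p at every successor {v}.
      p fails at v, so []p is false at z.
Satisfying worlds: {u, w, x, z, t, m}

u, w, x, z, t, m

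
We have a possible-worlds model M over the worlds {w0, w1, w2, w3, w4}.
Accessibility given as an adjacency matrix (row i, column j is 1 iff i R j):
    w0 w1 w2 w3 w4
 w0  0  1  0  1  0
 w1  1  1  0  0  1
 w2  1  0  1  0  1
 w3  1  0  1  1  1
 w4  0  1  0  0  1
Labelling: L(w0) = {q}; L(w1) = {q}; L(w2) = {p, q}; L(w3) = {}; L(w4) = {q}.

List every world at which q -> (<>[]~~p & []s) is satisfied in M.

w3

Let φ = q -> (<>[]~~p & []s). Evaluate φ at each world:
  w0 (successors {w1, w3}): φ is false.
  w1 (successors {w0, w1, w4}): φ is false.
  w2 (successors {w0, w2, w4}): φ is false.
  w3 (successors {w0, w2, w3, w4}): φ is true.
  w4 (successors {w1, w4}): φ is false.
For instance, at w1:
  At w1: q is true, <>[]~~p & []s is false, so q -> (<>[]~~p & []s) is false.
    At w1: <>[]~~p is false, []s is false, so <>[]~~p & []s is false.
      At w1: <>[]~~p requires []~~p at some successor in {w0, w1, w4}.
        At w0: []~~p is false.
        At w1: []~~p is false.
        At w4: []~~p is false.
      So <>[]~~p is false at w1.
      At w1: []s requires s at every successor {w0, w1, w4}.
        s fails at w0, so []s is false at w1.
Satisfying worlds: {w3}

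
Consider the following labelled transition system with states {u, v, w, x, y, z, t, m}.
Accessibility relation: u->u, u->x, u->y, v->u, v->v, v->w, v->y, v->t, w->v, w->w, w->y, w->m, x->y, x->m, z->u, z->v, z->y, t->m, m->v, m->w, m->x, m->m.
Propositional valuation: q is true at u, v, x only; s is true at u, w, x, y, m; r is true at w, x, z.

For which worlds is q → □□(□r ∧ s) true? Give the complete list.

Let φ = q → □□(□r ∧ s). Evaluate φ at each world:
  u (successors {u, x, y}): φ is false.
  v (successors {u, v, w, y, t}): φ is false.
  w (successors {v, w, y, m}): φ is true.
  x (successors {y, m}): φ is false.
  y (successors ∅): φ is true.
  z (successors {u, v, y}): φ is true.
  t (successors {m}): φ is true.
  m (successors {v, w, x, m}): φ is true.
For instance, at m:
  At m: q is false, □□(□r ∧ s) is false, so q → □□(□r ∧ s) is true.
    At m: □□(□r ∧ s) requires □(□r ∧ s) at every successor {v, w, x, m}.
      □(□r ∧ s) fails at v, so □□(□r ∧ s) is false at m.
Satisfying worlds: {w, y, z, t, m}

w, y, z, t, m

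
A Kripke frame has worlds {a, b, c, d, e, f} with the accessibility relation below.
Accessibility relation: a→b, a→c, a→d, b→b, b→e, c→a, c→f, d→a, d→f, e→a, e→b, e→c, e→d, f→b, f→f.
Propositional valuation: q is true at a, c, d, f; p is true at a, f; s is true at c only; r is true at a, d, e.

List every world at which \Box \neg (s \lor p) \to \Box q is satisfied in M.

Recall that \Box ψ holds at a world iff ψ holds at every accessible world, and \Diamond ψ holds iff ψ holds at some accessible world.
Let φ = \Box \neg (s \lor p) \to \Box q. Evaluate φ at each world:
  a (successors {b, c, d}): φ is true.
  b (successors {b, e}): φ is false.
  c (successors {a, f}): φ is true.
  d (successors {a, f}): φ is true.
  e (successors {a, b, c, d}): φ is true.
  f (successors {b, f}): φ is true.
For instance, at c:
  At c: \Box \neg (s \lor p) is false, \Box q is true, so \Box \neg (s \lor p) \to \Box q is true.
    At c: \Box \neg (s \lor p) requires \neg (s \lor p) at every successor {a, f}.
      \neg (s \lor p) fails at a, so \Box \neg (s \lor p) is false at c.
    At c: \Box q requires q at every successor {a, f}.
      At a: q is true.
      At f: q is true.
    So \Box q is true at c.
Satisfying worlds: {a, c, d, e, f}

a, c, d, e, f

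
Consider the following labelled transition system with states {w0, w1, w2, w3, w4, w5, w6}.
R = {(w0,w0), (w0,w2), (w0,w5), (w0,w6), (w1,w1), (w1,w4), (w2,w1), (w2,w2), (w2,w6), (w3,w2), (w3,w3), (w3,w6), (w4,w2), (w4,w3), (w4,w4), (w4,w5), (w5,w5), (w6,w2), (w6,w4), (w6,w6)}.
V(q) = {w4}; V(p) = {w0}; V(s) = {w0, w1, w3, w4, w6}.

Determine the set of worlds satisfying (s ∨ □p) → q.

Let φ = (s ∨ □p) → q. Evaluate φ at each world:
  w0 (successors {w0, w2, w5, w6}): φ is false.
  w1 (successors {w1, w4}): φ is false.
  w2 (successors {w1, w2, w6}): φ is true.
  w3 (successors {w2, w3, w6}): φ is false.
  w4 (successors {w2, w3, w4, w5}): φ is true.
  w5 (successors {w5}): φ is true.
  w6 (successors {w2, w4, w6}): φ is false.
For instance, at w5:
  At w5: s ∨ □p is false, q is false, so (s ∨ □p) → q is true.
    At w5: s is false, □p is false, so s ∨ □p is false.
      At w5: □p requires p at every successor {w5}.
        p fails at w5, so □p is false at w5.
Satisfying worlds: {w2, w4, w5}

w2, w4, w5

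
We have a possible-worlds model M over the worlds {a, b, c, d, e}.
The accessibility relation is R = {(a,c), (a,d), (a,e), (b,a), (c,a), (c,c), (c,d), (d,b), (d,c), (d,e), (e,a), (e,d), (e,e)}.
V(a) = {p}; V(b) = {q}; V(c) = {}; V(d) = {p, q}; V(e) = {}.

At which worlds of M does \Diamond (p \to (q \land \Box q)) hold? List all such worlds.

a, c, d, e

Let φ = \Diamond (p \to (q \land \Box q)). Evaluate φ at each world:
  a (successors {c, d, e}): φ is true.
  b (successors {a}): φ is false.
  c (successors {a, c, d}): φ is true.
  d (successors {b, c, e}): φ is true.
  e (successors {a, d, e}): φ is true.
For instance, at a:
  At a: \Diamond (p \to (q \land \Box q)) requires p \to (q \land \Box q) at some successor in {c, d, e}.
    p \to (q \land \Box q) holds at c, so \Diamond (p \to (q \land \Box q)) is true at a.
      At c: p is false, q \land \Box q is false, so p \to (q \land \Box q) is true.
Satisfying worlds: {a, c, d, e}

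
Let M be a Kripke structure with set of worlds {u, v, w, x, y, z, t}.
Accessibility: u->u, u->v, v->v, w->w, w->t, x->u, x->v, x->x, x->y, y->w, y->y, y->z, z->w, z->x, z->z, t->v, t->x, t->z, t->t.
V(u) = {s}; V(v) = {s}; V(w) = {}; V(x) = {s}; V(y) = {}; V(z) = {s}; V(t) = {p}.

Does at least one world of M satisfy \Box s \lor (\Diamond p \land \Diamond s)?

Let φ = \Box s \lor (\Diamond p \land \Diamond s). Evaluate φ at each world:
  u (successors {u, v}): φ is true.
  v (successors {v}): φ is true.
  w (successors {w, t}): φ is false.
  x (successors {u, v, x, y}): φ is false.
  y (successors {w, y, z}): φ is false.
  z (successors {w, x, z}): φ is false.
  t (successors {v, x, z, t}): φ is true.
Detail at u (witness):
  At u: \Box s is true, \Diamond p \land \Diamond s is false, so \Box s \lor (\Diamond p \land \Diamond s) is true.
    At u: \Box s requires s at every successor {u, v}.
      At u: s is true.
      At v: s is true.
    So \Box s is true at u.
    At u: \Diamond p is false, \Diamond s is true, so \Diamond p \land \Diamond s is false.
      At u: \Diamond p requires p at some successor in {u, v}.
        At u: p is false.
        At v: p is false.
      So \Diamond p is false at u.
      At u: \Diamond s requires s at some successor in {u, v}.
        s holds at u, so \Diamond s is true at u.

Yes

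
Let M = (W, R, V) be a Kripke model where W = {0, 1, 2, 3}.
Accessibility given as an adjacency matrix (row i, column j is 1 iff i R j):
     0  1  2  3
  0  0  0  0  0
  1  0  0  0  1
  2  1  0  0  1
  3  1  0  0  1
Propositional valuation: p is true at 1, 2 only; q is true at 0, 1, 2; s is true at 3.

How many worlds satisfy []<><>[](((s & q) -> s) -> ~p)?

2

Let φ = []<><>[](((s & q) -> s) -> ~p). Evaluate φ at each world:
  0 (successors ∅): φ is true.
  1 (successors {3}): φ is true.
  2 (successors {0, 3}): φ is false.
  3 (successors {0, 3}): φ is false.
For instance, at 2:
  At 2: []<><>[](((s & q) -> s) -> ~p) requires <><>[](((s & q) -> s) -> ~p) at every successor {0, 3}.
    <><>[](((s & q) -> s) -> ~p) fails at 0, so []<><>[](((s & q) -> s) -> ~p) is false at 2.
      At 0: no accessible worlds, so <><>[](((s & q) -> s) -> ~p) is false.
Satisfying worlds: {0, 1}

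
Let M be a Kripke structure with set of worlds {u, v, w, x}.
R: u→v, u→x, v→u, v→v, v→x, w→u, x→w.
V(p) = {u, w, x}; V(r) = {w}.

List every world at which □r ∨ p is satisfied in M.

Let φ = □r ∨ p. Evaluate φ at each world:
  u (successors {v, x}): φ is true.
  v (successors {u, v, x}): φ is false.
  w (successors {u}): φ is true.
  x (successors {w}): φ is true.
For instance, at w:
  At w: □r is false, p is true, so □r ∨ p is true.
    At w: □r requires r at every successor {u}.
      r fails at u, so □r is false at w.
Satisfying worlds: {u, w, x}

u, w, x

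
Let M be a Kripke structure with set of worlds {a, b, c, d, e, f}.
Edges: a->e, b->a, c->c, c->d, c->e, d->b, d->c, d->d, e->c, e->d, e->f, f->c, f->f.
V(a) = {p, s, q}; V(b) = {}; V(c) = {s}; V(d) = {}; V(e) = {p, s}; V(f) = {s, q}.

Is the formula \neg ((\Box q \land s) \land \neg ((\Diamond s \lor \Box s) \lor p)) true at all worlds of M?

Let φ = \neg ((\Box q \land s) \land \neg ((\Diamond s \lor \Box s) \lor p)). Evaluate φ at each world:
  a (successors {e}): φ is true.
  b (successors {a}): φ is true.
  c (successors {c, d, e}): φ is true.
  d (successors {b, c, d}): φ is true.
  e (successors {c, d, f}): φ is true.
  f (successors {c, f}): φ is true.
For instance, at d:
  At d: (\Box q \land s) \land \neg ((\Diamond s \lor \Box s) \lor p) is false, so \neg ((\Box q \land s) \land \neg ((\Diamond s \lor \Box s) \lor p)) is true.
    At d: \Box q \land s is false, \neg ((\Diamond s \lor \Box s) \lor p) is false, so (\Box q \land s) \land \neg ((\Diamond s \lor \Box s) \lor p) is false.
      At d: \Box q is false, s is false, so \Box q \land s is false.
      At d: (\Diamond s \lor \Box s) \lor p is true, so \neg ((\Diamond s \lor \Box s) \lor p) is false.

Yes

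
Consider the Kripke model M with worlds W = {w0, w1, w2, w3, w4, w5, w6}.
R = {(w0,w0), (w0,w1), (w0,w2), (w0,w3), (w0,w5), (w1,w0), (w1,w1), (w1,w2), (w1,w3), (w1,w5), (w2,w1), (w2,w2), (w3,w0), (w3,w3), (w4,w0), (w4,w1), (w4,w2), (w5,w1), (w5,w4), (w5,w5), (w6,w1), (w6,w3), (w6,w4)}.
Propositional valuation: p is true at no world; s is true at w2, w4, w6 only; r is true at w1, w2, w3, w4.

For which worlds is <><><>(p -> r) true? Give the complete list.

Recall that <>ψ holds at a world iff ψ holds at some accessible world.
Let φ = <><><>(p -> r). Evaluate φ at each world:
  w0 (successors {w0, w1, w2, w3, w5}): φ is true.
  w1 (successors {w0, w1, w2, w3, w5}): φ is true.
  w2 (successors {w1, w2}): φ is true.
  w3 (successors {w0, w3}): φ is true.
  w4 (successors {w0, w1, w2}): φ is true.
  w5 (successors {w1, w4, w5}): φ is true.
  w6 (successors {w1, w3, w4}): φ is true.
For instance, at w5:
  At w5: <><><>(p -> r) requires <><>(p -> r) at some successor in {w1, w4, w5}.
    <><>(p -> r) holds at w1, so <><><>(p -> r) is true at w5.
      At w1: <><>(p -> r) requires <>(p -> r) at some successor in {w0, w1, w2, w3, w5}.
        <>(p -> r) holds at w0, so <><>(p -> r) is true at w1.
Satisfying worlds: {w0, w1, w2, w3, w4, w5, w6}

w0, w1, w2, w3, w4, w5, w6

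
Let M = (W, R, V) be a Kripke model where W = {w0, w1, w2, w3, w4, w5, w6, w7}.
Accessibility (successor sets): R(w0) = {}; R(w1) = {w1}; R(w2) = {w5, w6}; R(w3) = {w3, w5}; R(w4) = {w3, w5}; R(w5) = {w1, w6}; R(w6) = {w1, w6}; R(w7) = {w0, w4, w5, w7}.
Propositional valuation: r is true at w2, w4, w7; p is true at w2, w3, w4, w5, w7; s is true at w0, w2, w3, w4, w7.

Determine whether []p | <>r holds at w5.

No

At w5: []p is false, <>r is false, so []p | <>r is false.
  At w5: []p requires p at every successor {w1, w6}.
    p fails at w1, so []p is false at w5.
  At w5: <>r requires r at some successor in {w1, w6}.
    At w1: r is false.
    At w6: r is false.
  So <>r is false at w5.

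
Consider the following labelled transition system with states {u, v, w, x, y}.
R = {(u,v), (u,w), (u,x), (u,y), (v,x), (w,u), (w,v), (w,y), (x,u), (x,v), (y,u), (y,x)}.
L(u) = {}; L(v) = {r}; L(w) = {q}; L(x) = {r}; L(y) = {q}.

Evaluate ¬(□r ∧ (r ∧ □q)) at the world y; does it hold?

Yes

At y: □r ∧ (r ∧ □q) is false, so ¬(□r ∧ (r ∧ □q)) is true.
  At y: □r is false, r ∧ □q is false, so □r ∧ (r ∧ □q) is false.
    At y: □r requires r at every successor {u, x}.
      r fails at u, so □r is false at y.
    At y: r is false, □q is false, so r ∧ □q is false.
      At y: □q requires q at every successor {u, x}.
        q fails at u, so □q is false at y.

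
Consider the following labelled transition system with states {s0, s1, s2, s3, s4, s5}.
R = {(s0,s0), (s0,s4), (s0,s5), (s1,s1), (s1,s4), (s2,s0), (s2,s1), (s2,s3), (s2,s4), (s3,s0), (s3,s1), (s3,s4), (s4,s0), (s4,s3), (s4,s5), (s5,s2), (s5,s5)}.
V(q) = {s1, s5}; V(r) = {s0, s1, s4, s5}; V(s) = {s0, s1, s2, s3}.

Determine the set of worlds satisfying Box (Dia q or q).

Recall that Box ψ holds at a world iff ψ holds at every accessible world, and Dia ψ holds iff ψ holds at some accessible world.
Let φ = Box (Dia q or q). Evaluate φ at each world:
  s0 (successors {s0, s4, s5}): φ is true.
  s1 (successors {s1, s4}): φ is true.
  s2 (successors {s0, s1, s3, s4}): φ is true.
  s3 (successors {s0, s1, s4}): φ is true.
  s4 (successors {s0, s3, s5}): φ is true.
  s5 (successors {s2, s5}): φ is true.
For instance, at s0:
  At s0: Box (Dia q or q) requires Dia q or q at every successor {s0, s4, s5}.
      At s0: Dia q is true, q is false, so Dia q or q is true.
      At s4: Dia q is true, q is false, so Dia q or q is true.
      At s5: Dia q is true, q is true, so Dia q or q is true.
  So Box (Dia q or q) is true at s0.
Satisfying worlds: {s0, s1, s2, s3, s4, s5}

s0, s1, s2, s3, s4, s5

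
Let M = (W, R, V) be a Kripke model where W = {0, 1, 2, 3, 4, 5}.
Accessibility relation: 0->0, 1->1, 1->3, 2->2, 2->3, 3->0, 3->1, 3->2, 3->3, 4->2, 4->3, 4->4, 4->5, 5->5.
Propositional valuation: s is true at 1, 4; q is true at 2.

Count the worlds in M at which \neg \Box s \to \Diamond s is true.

Let φ = \neg \Box s \to \Diamond s. Evaluate φ at each world:
  0 (successors {0}): φ is false.
  1 (successors {1, 3}): φ is true.
  2 (successors {2, 3}): φ is false.
  3 (successors {0, 1, 2, 3}): φ is true.
  4 (successors {2, 3, 4, 5}): φ is true.
  5 (successors {5}): φ is false.
For instance, at 5:
  At 5: \neg \Box s is true, \Diamond s is false, so \neg \Box s \to \Diamond s is false.
    At 5: \Box s is false, so \neg \Box s is true.
      At 5: \Box s requires s at every successor {5}.
        s fails at 5, so \Box s is false at 5.
    At 5: \Diamond s requires s at some successor in {5}.
      At 5: s is false.
    So \Diamond s is false at 5.
Satisfying worlds: {1, 3, 4}

3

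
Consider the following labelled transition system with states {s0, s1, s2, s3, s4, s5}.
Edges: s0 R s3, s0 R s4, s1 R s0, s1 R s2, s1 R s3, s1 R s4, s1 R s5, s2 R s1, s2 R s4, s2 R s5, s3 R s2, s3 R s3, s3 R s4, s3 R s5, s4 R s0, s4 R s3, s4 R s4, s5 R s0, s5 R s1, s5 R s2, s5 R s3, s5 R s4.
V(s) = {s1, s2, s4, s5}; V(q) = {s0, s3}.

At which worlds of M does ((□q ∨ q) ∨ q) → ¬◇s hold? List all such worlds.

Recall that □ψ holds at a world iff ψ holds at every accessible world, and ◇ψ holds iff ψ holds at some accessible world.
Let φ = ((□q ∨ q) ∨ q) → ¬◇s. Evaluate φ at each world:
  s0 (successors {s3, s4}): φ is false.
  s1 (successors {s0, s2, s3, s4, s5}): φ is true.
  s2 (successors {s1, s4, s5}): φ is true.
  s3 (successors {s2, s3, s4, s5}): φ is false.
  s4 (successors {s0, s3, s4}): φ is true.
  s5 (successors {s0, s1, s2, s3, s4}): φ is true.
For instance, at s1:
  At s1: (□q ∨ q) ∨ q is false, ¬◇s is false, so ((□q ∨ q) ∨ q) → ¬◇s is true.
    At s1: □q ∨ q is false, q is false, so (□q ∨ q) ∨ q is false.
      At s1: □q is false, q is false, so □q ∨ q is false.
    At s1: ◇s is true, so ¬◇s is false.
      At s1: ◇s requires s at some successor in {s0, s2, s3, s4, s5}.
        s holds at s2, so ◇s is true at s1.
Satisfying worlds: {s1, s2, s4, s5}

s1, s2, s4, s5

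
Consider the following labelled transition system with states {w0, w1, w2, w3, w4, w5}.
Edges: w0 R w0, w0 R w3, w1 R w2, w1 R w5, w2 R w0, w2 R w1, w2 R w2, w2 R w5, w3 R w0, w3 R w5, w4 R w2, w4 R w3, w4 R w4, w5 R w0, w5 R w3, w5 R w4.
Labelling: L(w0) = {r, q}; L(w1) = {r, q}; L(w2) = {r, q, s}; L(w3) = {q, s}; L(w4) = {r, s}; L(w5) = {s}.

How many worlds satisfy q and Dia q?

4

Recall that Dia ψ holds at a world iff ψ holds at some accessible world.
Let φ = q and Dia q. Evaluate φ at each world:
  w0 (successors {w0, w3}): φ is true.
  w1 (successors {w2, w5}): φ is true.
  w2 (successors {w0, w1, w2, w5}): φ is true.
  w3 (successors {w0, w5}): φ is true.
  w4 (successors {w2, w3, w4}): φ is false.
  w5 (successors {w0, w3, w4}): φ is false.
For instance, at w3:
  At w3: q is true, Dia q is true, so q and Dia q is true.
    At w3: Dia q requires q at some successor in {w0, w5}.
      q holds at w0, so Dia q is true at w3.
Satisfying worlds: {w0, w1, w2, w3}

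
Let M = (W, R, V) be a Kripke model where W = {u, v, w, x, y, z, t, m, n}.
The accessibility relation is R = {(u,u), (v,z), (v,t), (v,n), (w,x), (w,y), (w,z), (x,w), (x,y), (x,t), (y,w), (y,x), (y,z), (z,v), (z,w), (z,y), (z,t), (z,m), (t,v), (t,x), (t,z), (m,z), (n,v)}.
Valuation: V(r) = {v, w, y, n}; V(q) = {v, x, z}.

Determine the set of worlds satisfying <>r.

Let φ = <>r. Evaluate φ at each world:
  u (successors {u}): φ is false.
  v (successors {z, t, n}): φ is true.
  w (successors {x, y, z}): φ is true.
  x (successors {w, y, t}): φ is true.
  y (successors {w, x, z}): φ is true.
  z (successors {v, w, y, t, m}): φ is true.
  t (successors {v, x, z}): φ is true.
  m (successors {z}): φ is false.
  n (successors {v}): φ is true.
For instance, at m:
  At m: <>r requires r at some successor in {z}.
    At z: r is false.
  So <>r is false at m.
Satisfying worlds: {v, w, x, y, z, t, n}

v, w, x, y, z, t, n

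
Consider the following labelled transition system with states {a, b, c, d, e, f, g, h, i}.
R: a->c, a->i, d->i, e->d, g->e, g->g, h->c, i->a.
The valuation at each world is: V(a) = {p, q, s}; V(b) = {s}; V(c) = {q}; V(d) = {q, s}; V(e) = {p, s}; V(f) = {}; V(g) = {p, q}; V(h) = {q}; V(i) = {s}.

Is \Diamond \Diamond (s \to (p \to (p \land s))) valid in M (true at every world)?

No

Let φ = \Diamond \Diamond (s \to (p \to (p \land s))). Evaluate φ at each world:
  a (successors {c, i}): φ is true.
  b (successors ∅): φ is false.
  c (successors ∅): φ is false.
  d (successors {i}): φ is true.
  e (successors {d}): φ is true.
  f (successors ∅): φ is false.
  g (successors {e, g}): φ is true.
  h (successors {c}): φ is false.
  i (successors {a}): φ is true.
Detail at b (counterexample):
  At b: no accessible worlds, so \Diamond \Diamond (s \to (p \to (p \land s))) is false.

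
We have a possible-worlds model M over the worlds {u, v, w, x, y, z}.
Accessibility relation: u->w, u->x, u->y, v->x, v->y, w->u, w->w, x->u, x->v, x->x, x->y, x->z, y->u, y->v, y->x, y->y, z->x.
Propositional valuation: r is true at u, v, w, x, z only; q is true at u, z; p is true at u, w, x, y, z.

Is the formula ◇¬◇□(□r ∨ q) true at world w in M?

No

At w: ◇¬◇□(□r ∨ q) requires ¬◇□(□r ∨ q) at some successor in {u, w}.
  At u: ¬◇□(□r ∨ q) is false.
  At w: ¬◇□(□r ∨ q) is false.
So ◇¬◇□(□r ∨ q) is false at w.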